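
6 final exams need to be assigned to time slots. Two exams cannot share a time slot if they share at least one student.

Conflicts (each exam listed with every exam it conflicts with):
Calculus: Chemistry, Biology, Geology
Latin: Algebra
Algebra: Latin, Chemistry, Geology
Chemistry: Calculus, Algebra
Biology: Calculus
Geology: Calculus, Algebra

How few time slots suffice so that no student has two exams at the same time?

Calculus and Geology conflict, so at least 2 time slots are needed.
2 time slots suffice: time slot 1 → {Calculus, Algebra}; time slot 2 → {Latin, Chemistry, Biology, Geology}. Every pair that conflicts lands in different time slots.

2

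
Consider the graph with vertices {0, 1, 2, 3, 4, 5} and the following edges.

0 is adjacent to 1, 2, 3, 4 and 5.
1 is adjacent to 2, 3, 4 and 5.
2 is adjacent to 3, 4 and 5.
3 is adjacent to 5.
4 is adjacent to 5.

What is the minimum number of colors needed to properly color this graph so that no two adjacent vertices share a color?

5

0, 1, 2, 4, 5 are pairwise adjacent (a clique of size 5), so at least 5 colors are needed.
5 colors suffice: color red → {1}; color blue → {2}; color green → {0}; color yellow → {5}; color purple → {3, 4}. No two adjacent vertices share a color.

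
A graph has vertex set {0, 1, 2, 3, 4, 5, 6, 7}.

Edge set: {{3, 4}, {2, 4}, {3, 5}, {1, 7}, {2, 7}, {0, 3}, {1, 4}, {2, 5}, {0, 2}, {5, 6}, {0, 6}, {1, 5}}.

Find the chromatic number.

3 and 4 are adjacent, so at least 2 colors are needed.
2 colors suffice: color red → {1, 2, 3, 6}; color blue → {0, 4, 5, 7}. Each edge has distinct colors on its endpoints.

2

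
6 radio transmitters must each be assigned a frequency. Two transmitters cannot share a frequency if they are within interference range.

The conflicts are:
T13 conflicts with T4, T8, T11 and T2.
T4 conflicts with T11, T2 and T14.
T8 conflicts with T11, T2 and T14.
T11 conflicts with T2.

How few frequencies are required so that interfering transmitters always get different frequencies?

T13, T4, T11, T2 all conflict with each other, so at least 4 frequencies are needed.
4 frequencies suffice: frequency 1 → {T11, T14}; frequency 2 → {T4, T8}; frequency 3 → {T13}; frequency 4 → {T2}. Each listed conflict is separated.

4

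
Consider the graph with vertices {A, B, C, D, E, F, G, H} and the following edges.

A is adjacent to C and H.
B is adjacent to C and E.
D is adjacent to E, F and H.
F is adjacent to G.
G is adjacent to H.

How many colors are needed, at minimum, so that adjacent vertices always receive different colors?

2

B and C are adjacent, so at least 2 colors are needed.
2 colors suffice: color 1 → {C, E, F, H}; color 2 → {A, B, D, G}. Every edge joins two different colors.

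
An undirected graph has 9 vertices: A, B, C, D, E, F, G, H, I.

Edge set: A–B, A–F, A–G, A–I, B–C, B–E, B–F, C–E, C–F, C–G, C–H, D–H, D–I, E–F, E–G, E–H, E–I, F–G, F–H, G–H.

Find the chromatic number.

C, E, F, G, H form a clique, so at least 5 colors are needed.
One proper 5-coloring: A=1, B=3, C=4, D=1, E=1, F=2, G=3, H=5, I=2. Each edge has distinct colors on its endpoints.

5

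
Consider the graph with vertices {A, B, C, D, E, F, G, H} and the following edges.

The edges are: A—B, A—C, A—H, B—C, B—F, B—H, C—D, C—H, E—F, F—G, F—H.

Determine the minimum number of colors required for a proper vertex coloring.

4

A, B, C, H are mutually adjacent (a clique of size 4), so at least 4 colors are needed.
4 colors suffice: A=4, B=3, C=2, D=1, E=1, F=2, G=1, H=1. Each edge has distinct colors on its endpoints.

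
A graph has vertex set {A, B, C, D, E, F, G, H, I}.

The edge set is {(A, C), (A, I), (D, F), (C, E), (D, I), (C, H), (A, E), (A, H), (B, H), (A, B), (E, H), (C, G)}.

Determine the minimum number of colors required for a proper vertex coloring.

4

A, C, E, H form a clique, so at least 4 colors are needed.
4 colors suffice: color 1 → {A, D, G}; color 2 → {B, C, F, I}; color 3 → {H}; color 4 → {E}. Each edge has distinct colors on its endpoints.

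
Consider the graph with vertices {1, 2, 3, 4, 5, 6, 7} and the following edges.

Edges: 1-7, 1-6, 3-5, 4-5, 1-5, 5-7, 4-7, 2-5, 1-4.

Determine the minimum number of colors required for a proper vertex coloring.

1, 4, 5, 7 form a clique, so at least 4 colors are needed.
4 colors suffice: 1=blue, 2=blue, 3=blue, 4=yellow, 5=red, 6=red, 7=green. Every edge joins two different colors.

4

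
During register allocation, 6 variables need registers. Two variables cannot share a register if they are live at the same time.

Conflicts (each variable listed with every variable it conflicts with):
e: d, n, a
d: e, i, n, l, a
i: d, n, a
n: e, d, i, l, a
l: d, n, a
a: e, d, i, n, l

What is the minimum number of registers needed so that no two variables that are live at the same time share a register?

4

d, n, l, a pairwise conflict, so at least 4 registers are needed.
4 registers suffice: register 1 → {n}; register 2 → {a}; register 3 → {d}; register 4 → {e, i, l}. No two conflicting variables share a register.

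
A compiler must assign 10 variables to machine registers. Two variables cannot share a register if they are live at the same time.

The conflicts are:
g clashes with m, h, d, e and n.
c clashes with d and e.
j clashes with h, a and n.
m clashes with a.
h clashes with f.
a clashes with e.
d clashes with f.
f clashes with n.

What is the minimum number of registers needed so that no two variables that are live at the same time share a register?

3

The cycle a-j-n-g-e-a has odd length 5, so it cannot be 2-colored; at least 3 registers are needed.
3 registers suffice: register 1 → {g, c, a, f}; register 2 → {m, h, d, e, n}; register 3 → {j}. Every pair that conflicts lands in different registers.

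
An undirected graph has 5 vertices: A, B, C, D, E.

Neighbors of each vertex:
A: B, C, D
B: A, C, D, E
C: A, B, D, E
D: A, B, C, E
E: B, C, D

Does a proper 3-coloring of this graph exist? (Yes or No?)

No

A, B, C, D are pairwise adjacent (a clique of size 4), so at least 4 colors are needed.
So 3 colors are not enough.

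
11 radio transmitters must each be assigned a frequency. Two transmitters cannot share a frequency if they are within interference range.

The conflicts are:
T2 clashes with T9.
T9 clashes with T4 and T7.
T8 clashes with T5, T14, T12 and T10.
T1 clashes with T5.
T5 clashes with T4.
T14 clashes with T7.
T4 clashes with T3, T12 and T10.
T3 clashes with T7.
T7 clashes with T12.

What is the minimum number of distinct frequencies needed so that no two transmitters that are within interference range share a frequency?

T4 and T3 conflict, so at least 2 frequencies are needed.
Using 2 frequencies: T2=1, T9=2, T8=1, T1=1, T5=2, T14=2, T4=1, T3=2, T7=1, T12=2, T10=2. Each listed conflict is separated.

2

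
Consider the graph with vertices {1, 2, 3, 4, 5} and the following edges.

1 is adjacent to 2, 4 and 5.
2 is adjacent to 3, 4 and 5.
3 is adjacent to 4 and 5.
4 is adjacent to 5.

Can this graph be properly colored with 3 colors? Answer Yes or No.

No

2, 3, 4, 5 are pairwise adjacent (a clique of size 4), so at least 4 colors are needed.
So 3 colors are not enough.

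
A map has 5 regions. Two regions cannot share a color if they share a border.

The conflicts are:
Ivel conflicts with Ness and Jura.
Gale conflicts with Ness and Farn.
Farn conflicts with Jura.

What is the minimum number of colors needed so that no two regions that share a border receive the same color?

The cycle Farn-Jura-Ivel-Ness-Gale-Farn has odd length 5, so it cannot be 2-colored; at least 3 colors are needed.
3 colors suffice: Ivel=1, Gale=3, Ness=2, Farn=1, Jura=2. No two conflicting regions share a color.

3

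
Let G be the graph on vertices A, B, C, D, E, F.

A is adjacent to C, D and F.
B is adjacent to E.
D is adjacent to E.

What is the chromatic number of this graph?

2

D and E are adjacent, so at least 2 colors are needed.
2 colors suffice: color 1 → {A, E}; color 2 → {B, C, D, F}. Every edge joins two different colors.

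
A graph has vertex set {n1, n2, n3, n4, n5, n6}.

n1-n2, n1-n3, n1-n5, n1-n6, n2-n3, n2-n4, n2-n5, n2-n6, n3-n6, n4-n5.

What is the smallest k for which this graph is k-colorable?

n1, n2, n3, n6 form a clique, so at least 4 colors are needed.
4 colors suffice: color 1 → {n2}; color 2 → {n1, n4}; color 3 → {n5, n6}; color 4 → {n3}. Each edge has distinct colors on its endpoints.

4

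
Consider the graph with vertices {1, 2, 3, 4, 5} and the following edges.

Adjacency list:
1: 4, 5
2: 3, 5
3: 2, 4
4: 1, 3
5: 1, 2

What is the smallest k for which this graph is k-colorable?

The cycle 4-3-2-5-1-4 has odd length 5, so it cannot be 2-colored; at least 3 colors are needed.
3 colors suffice: color red → {1, 2}; color blue → {3, 5}; color green → {4}. Every edge joins two different colors.

3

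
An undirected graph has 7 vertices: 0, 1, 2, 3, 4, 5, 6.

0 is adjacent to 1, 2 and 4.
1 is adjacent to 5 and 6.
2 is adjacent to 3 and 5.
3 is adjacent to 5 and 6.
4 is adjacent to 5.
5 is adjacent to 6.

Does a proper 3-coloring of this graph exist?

The chromatic number is 3. 1, 5, 6 form a triangle, so at least 3 colors are needed.
3 colors suffice: color red → {0, 5}; color blue → {1, 3, 4}; color green → {2, 6}.
That is already a proper 3-coloring.

Yes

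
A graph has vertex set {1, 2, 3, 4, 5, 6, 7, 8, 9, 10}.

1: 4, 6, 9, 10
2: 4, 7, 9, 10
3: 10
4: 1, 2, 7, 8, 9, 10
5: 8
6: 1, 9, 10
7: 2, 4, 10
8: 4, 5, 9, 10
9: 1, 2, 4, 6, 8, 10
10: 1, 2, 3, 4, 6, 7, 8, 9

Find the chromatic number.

1, 6, 9, 10 form a clique, so at least 4 colors are needed.
4 colors suffice: color a → {5, 10}; color b → {3, 7, 9}; color c → {4, 6}; color d → {1, 2, 8}. Each edge has distinct colors on its endpoints.

4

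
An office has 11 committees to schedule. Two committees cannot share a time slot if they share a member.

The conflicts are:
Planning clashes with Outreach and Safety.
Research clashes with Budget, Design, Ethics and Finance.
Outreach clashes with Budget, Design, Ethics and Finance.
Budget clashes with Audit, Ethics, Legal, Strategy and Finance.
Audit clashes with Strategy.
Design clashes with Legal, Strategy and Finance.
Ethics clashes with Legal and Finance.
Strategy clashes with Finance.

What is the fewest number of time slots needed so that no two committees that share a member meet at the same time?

4

Outreach, Budget, Ethics, Finance all conflict with each other, so at least 4 time slots are needed.
4 time slots suffice: time slot 1 → {Planning, Budget, Design}; time slot 2 → {Audit, Legal, Finance, Safety}; time slot 3 → {Ethics, Strategy}; time slot 4 → {Research, Outreach}. Each listed conflict is separated.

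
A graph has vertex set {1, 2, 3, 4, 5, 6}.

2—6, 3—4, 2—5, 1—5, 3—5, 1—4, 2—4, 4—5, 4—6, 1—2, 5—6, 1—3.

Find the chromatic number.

1, 3, 4, 5 form a clique, so at least 4 colors are needed.
One proper 4-coloring: 1=green, 2=yellow, 3=yellow, 4=red, 5=blue, 6=green. Each edge has distinct colors on its endpoints.

4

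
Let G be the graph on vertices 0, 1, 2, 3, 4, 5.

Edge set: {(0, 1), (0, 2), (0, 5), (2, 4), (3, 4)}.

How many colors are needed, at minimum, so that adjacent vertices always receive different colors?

3 and 4 are adjacent, so at least 2 colors are needed.
A valid assignment using 2 colors: 0=a, 1=b, 2=b, 3=b, 4=a, 5=b. No two adjacent vertices share a color.

2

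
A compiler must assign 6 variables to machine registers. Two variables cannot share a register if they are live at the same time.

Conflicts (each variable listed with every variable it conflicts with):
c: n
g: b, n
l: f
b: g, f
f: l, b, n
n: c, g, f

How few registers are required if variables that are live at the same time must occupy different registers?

2

g and n conflict, so at least 2 registers are needed.
2 registers suffice: register 1 → {l, b, n}; register 2 → {c, g, f}. Each listed conflict is separated.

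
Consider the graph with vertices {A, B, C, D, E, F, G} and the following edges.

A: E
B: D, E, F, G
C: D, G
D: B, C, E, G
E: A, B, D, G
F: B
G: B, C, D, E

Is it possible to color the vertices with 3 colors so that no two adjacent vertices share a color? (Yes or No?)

No

B, D, E, G are pairwise adjacent (a clique of size 4), so at least 4 colors are needed.
So 3 colors are not enough.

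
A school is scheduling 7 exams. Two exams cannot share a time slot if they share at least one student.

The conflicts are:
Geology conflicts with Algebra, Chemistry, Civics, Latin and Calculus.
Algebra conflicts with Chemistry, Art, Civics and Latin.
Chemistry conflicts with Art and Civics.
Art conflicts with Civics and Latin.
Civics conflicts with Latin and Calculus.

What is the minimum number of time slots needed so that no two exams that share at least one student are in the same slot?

Geology, Algebra, Civics, Latin pairwise conflict, so at least 4 time slots are needed.
4 time slots suffice: time slot 1 → {Civics}; time slot 2 → {Geology, Art}; time slot 3 → {Algebra, Calculus}; time slot 4 → {Chemistry, Latin}. Each listed conflict is separated.

4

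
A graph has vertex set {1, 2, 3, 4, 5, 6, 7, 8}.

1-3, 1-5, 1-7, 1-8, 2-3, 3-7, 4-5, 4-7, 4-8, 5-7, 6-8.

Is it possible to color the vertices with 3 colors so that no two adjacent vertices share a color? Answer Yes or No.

The chromatic number is 3. 4, 5, 7 are pairwise adjacent, so at least 3 colors are needed.
One proper 3-coloring: 1=a, 2=a, 3=c, 4=a, 5=c, 6=a, 7=b, 8=b.
That is already a proper 3-coloring.

Yes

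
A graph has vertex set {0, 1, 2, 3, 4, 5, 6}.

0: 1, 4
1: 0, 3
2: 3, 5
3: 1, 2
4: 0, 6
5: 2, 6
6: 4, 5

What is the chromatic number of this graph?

3

The cycle 4-6-5-2-3-1-0-4 has odd length 7, so it cannot be 2-colored; at least 3 colors are needed.
3 colors suffice: color red → {0, 2, 6}; color blue → {3, 4, 5}; color green → {1}. No two adjacent vertices share a color.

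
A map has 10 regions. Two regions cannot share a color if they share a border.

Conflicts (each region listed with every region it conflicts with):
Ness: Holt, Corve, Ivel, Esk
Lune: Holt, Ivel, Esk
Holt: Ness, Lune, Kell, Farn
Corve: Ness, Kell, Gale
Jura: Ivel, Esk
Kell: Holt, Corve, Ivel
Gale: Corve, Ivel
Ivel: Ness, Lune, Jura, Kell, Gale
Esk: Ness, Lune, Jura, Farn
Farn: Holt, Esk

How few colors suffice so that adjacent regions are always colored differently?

Kell and Ivel conflict, so at least 2 colors are needed.
2 colors suffice: Ness=2, Lune=2, Holt=1, Corve=1, Jura=2, Kell=2, Gale=2, Ivel=1, Esk=1, Farn=2. No two conflicting regions share a color.

2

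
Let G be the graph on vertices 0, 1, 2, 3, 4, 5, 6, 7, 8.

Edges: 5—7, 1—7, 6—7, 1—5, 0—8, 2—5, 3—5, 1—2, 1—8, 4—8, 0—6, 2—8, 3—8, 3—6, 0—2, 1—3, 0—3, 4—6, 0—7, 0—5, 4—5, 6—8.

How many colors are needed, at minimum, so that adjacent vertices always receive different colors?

4

0, 3, 6, 8 form a clique, so at least 4 colors are needed.
4 colors suffice: color red → {0, 1, 4}; color blue → {5, 8}; color green → {2, 6}; color yellow → {3, 7}. Every edge joins two different colors.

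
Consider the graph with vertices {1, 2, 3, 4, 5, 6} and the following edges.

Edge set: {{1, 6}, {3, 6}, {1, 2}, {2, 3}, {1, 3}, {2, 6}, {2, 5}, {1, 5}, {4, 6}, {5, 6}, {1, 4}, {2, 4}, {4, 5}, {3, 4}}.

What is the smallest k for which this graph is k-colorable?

1, 2, 4, 5, 6 are pairwise adjacent (a clique of size 5), so at least 5 colors are needed.
A valid assignment using 5 colors: 1=blue, 2=red, 3=purple, 4=yellow, 5=purple, 6=green. Each edge has distinct colors on its endpoints.

5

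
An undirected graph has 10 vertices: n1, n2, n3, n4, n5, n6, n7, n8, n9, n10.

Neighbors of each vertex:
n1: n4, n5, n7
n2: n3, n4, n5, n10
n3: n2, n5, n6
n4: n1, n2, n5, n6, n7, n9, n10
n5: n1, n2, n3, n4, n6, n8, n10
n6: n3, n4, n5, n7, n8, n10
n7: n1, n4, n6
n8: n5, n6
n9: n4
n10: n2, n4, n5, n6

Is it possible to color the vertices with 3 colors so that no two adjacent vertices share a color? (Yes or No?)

No

n4, n5, n6, n10 form a clique, so at least 4 colors are needed.
So 3 colors are not enough.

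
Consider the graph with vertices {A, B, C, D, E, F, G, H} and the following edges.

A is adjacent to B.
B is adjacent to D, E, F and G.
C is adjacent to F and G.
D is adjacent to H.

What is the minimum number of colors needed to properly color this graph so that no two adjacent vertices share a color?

2

B and G are adjacent, so at least 2 colors are needed.
2 colors suffice: color 1 → {B, C, H}; color 2 → {A, D, E, F, G}. No two adjacent vertices share a color.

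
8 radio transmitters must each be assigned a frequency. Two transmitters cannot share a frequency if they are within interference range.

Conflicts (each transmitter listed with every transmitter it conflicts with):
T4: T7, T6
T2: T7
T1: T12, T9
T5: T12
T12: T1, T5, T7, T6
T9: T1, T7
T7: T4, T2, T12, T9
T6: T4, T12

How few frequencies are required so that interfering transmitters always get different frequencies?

2

T5 and T12 conflict, so at least 2 frequencies are needed.
2 frequencies suffice: frequency 1 → {T4, T2, T12, T9}; frequency 2 → {T1, T5, T7, T6}. Every pair that conflicts lands in different frequencies.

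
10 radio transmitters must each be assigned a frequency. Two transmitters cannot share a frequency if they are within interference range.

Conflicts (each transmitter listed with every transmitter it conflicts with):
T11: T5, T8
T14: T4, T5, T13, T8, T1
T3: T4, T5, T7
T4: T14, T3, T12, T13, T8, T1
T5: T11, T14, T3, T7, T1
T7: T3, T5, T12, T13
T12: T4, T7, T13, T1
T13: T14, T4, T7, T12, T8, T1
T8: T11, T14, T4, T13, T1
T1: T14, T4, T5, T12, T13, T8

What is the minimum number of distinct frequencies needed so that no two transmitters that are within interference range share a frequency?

5

T14, T4, T13, T8, T1 are mutually in conflict, so at least 5 frequencies are needed.
5 frequencies suffice: T11=2, T14=4, T3=3, T4=2, T5=1, T7=2, T12=4, T13=1, T8=5, T1=3. Each listed conflict is separated.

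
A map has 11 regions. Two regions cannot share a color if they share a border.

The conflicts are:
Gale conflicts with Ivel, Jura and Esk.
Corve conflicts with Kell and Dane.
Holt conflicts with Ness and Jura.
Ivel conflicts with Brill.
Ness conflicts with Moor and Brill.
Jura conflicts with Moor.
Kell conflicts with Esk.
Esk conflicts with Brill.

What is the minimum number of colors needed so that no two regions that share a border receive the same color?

Ness and Moor conflict, so at least 2 colors are needed.
2 colors suffice: color 1 → {Corve, Ivel, Ness, Jura, Esk}; color 2 → {Gale, Holt, Moor, Kell, Dane, Brill}. Each listed conflict is separated.

2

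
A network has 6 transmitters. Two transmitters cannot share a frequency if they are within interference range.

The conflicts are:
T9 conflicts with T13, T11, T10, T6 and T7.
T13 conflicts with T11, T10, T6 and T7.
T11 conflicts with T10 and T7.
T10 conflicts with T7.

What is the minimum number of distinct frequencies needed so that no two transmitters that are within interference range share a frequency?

T9, T13, T11, T10, T7 all conflict with each other, so at least 5 frequencies are needed.
5 frequencies suffice: frequency 1 → {T13}; frequency 2 → {T9}; frequency 3 → {T6, T7}; frequency 4 → {T10}; frequency 5 → {T11}. No two conflicting transmitters share a frequency.

5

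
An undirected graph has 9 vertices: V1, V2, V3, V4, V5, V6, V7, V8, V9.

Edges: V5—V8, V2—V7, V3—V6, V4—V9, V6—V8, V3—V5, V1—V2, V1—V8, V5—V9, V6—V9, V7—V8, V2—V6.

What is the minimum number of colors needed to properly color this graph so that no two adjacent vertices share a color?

2

V5 and V8 are adjacent, so at least 2 colors are needed.
2 colors suffice: color 1 → {V2, V3, V8, V9}; color 2 → {V1, V4, V5, V6, V7}. Each edge has distinct colors on its endpoints.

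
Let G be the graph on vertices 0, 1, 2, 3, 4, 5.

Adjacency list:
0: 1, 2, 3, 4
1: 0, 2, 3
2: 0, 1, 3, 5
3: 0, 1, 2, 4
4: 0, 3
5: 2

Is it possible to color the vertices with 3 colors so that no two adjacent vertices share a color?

No

0, 1, 2, 3 are mutually adjacent (a clique of size 4), so at least 4 colors are needed.
So 3 colors are not enough.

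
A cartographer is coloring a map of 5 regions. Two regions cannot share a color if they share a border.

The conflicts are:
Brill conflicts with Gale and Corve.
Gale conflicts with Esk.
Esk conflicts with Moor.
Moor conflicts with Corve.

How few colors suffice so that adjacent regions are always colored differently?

The cycle Moor-Corve-Brill-Gale-Esk-Moor has odd length 5, so it cannot be 2-colored; at least 3 colors are needed.
One proper 3-coloring: Brill=1, Gale=2, Esk=3, Moor=1, Corve=2. Each listed conflict is separated.

3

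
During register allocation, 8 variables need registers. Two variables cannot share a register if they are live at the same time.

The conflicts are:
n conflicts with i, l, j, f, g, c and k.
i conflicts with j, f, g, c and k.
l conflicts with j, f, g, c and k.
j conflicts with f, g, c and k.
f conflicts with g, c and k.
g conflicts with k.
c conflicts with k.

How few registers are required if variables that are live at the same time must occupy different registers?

n, i, j, f, g, k are mutually in conflict, so at least 6 registers are needed.
Using 6 registers: n=4, i=6, l=6, j=2, f=3, g=5, c=5, k=1. No two conflicting variables share a register.

6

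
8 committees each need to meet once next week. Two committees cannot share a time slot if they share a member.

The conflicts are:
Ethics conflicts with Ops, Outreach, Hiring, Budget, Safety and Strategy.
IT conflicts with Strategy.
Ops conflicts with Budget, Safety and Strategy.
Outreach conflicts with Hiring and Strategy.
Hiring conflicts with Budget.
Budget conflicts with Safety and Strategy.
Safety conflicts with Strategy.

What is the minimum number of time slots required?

5

Ethics, Ops, Budget, Safety, Strategy are mutually in conflict, so at least 5 time slots are needed.
5 time slots suffice: time slot 1 → {Hiring, Strategy}; time slot 2 → {Ethics, IT}; time slot 3 → {Outreach, Budget}; time slot 4 → {Safety}; time slot 5 → {Ops}. Every pair that conflicts lands in different time slots.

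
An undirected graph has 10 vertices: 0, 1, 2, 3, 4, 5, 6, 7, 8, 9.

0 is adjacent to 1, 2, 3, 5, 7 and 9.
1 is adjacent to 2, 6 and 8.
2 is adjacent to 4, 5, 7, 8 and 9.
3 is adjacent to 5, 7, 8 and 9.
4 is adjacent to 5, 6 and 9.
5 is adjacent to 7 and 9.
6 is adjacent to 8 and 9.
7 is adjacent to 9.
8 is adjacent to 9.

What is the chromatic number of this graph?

5

0, 3, 5, 7, 9 form a clique, so at least 5 colors are needed.
A valid assignment using 5 colors: 0=c, 1=a, 2=b, 3=b, 4=c, 5=d, 6=b, 7=e, 8=c, 9=a. No two adjacent vertices share a color.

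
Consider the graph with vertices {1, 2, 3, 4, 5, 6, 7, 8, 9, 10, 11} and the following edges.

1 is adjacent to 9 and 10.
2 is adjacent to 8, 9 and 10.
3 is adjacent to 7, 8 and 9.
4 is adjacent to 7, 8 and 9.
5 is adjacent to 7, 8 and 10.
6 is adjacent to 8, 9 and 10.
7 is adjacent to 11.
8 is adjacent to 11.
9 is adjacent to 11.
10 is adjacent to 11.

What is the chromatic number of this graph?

4 and 7 are adjacent, so at least 2 colors are needed.
2 colors suffice: 1=b, 2=b, 3=b, 4=b, 5=b, 6=b, 7=a, 8=a, 9=a, 10=a, 11=b. Every edge joins two different colors.

2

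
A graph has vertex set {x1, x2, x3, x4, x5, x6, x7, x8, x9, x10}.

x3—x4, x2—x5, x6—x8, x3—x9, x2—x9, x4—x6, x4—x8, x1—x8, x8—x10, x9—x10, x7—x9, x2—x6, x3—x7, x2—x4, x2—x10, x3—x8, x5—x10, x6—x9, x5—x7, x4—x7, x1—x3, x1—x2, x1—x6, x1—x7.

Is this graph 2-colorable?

x2, x5, x10 form a triangle, so at least 3 colors are needed.
So 2 colors are not enough.

No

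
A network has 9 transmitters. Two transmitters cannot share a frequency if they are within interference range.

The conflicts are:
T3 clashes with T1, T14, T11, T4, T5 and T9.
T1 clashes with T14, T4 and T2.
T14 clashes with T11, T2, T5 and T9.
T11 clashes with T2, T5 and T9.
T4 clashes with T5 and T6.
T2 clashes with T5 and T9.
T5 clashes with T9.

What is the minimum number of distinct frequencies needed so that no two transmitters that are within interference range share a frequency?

T14, T11, T2, T5, T9 all conflict with each other, so at least 5 frequencies are needed.
5 frequencies suffice: T3=3, T1=1, T14=2, T11=5, T4=2, T2=3, T5=1, T9=4, T6=1. No two conflicting transmitters share a frequency.

5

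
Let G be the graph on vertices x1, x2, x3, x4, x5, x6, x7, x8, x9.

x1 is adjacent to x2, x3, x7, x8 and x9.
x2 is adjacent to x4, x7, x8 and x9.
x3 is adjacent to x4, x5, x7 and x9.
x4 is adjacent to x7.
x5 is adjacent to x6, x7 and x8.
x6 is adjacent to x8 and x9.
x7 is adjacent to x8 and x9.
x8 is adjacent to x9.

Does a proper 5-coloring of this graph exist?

The chromatic number is 5. x1, x2, x7, x8, x9 are pairwise adjacent (a clique of size 5), so at least 5 colors are needed.
One proper 5-coloring: x1=P, x2=Y, x3=G, x4=B, x5=B, x6=R, x7=R, x8=G, x9=B.
That is already a proper 5-coloring.

Yes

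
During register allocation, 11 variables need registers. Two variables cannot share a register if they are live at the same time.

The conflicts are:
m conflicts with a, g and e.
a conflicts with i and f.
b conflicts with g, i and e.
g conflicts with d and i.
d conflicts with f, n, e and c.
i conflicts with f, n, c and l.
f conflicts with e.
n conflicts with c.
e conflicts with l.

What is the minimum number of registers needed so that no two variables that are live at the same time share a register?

3

a, i, f are mutually in conflict, so at least 3 registers are needed.
Using 3 registers: m=1, a=2, b=3, g=2, d=1, i=1, f=3, n=3, e=2, c=2, l=3. No two conflicting variables share a register.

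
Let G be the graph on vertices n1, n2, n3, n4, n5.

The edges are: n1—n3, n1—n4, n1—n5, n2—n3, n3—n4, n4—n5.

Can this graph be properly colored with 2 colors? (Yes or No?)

n1, n4, n5 are pairwise adjacent, so at least 3 colors are needed.
So 2 colors are not enough.

No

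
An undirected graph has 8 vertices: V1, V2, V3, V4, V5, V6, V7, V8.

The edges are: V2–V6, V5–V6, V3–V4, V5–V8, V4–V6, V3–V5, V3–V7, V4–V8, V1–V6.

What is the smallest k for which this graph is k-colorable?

2

V2 and V6 are adjacent, so at least 2 colors are needed.
2 colors suffice: color 1 → {V3, V6, V8}; color 2 → {V1, V2, V4, V5, V7}. No two adjacent vertices share a color.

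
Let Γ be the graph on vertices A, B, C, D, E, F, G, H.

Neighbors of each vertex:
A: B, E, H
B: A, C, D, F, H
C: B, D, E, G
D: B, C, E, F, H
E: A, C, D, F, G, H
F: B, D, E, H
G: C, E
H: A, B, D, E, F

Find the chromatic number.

4

D, E, F, H form a clique, so at least 4 colors are needed.
4 colors suffice: color 1 → {B, E}; color 2 → {C, H}; color 3 → {A, D, G}; color 4 → {F}. No two adjacent vertices share a color.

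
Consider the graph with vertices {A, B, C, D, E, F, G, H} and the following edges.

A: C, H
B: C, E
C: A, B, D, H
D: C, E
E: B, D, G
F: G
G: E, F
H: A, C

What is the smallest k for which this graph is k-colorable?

A, C, H form a triangle, so at least 3 colors are needed.
3 colors suffice: color red → {C, E, F}; color blue → {A, B, D, G}; color green → {H}. No two adjacent vertices share a color.

3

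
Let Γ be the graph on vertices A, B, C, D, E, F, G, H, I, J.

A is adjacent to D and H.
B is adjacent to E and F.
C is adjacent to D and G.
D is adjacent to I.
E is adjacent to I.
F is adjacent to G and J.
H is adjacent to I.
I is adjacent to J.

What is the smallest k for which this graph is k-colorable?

3

The cycle B-E-I-J-F-B has odd length 5, so it cannot be 2-colored; at least 3 colors are needed.
A valid assignment using 3 colors: A=1, B=2, C=1, D=2, E=3, F=1, G=2, H=2, I=1, J=2. No two adjacent vertices share a color.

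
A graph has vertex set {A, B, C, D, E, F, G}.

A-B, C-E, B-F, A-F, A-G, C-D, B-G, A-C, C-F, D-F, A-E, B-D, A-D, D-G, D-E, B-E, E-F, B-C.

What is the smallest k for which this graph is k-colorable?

6

A, B, C, D, E, F form a clique, so at least 6 colors are needed.
One proper 6-coloring: A=3, B=1, C=6, D=2, E=5, F=4, G=4. No two adjacent vertices share a color.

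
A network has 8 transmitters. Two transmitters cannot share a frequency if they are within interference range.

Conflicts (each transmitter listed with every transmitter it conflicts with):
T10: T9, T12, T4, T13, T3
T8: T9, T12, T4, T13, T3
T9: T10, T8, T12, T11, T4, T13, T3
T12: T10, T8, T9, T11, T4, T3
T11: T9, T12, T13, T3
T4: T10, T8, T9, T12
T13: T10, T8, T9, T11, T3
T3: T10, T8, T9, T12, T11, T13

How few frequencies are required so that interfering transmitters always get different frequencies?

4

T9, T11, T13, T3 all conflict with each other, so at least 4 frequencies are needed.
4 frequencies suffice: T10=4, T8=4, T9=1, T12=3, T11=4, T4=2, T13=3, T3=2. Each listed conflict is separated.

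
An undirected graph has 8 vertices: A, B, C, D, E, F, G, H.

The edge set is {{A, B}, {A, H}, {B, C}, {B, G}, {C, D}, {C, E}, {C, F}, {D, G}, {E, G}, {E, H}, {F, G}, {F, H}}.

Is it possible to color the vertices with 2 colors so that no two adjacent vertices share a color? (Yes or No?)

The cycle A-B-C-F-H-A has odd length 5, so it cannot be 2-colored; at least 3 colors are needed.
So 2 colors are not enough.

No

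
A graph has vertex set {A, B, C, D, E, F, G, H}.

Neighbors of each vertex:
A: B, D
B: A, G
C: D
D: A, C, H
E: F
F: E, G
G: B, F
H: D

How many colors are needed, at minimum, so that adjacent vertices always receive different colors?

2

E and F are adjacent, so at least 2 colors are needed.
One proper 2-coloring: A=blue, B=red, C=blue, D=red, E=blue, F=red, G=blue, H=blue. Each edge has distinct colors on its endpoints.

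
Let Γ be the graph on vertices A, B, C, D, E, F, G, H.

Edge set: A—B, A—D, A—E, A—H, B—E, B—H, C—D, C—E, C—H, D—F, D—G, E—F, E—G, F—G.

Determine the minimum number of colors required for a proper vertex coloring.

3

E, F, G form a triangle, so at least 3 colors are needed.
One proper 3-coloring: A=2, B=3, C=2, D=1, E=1, F=3, G=2, H=1. Each edge has distinct colors on its endpoints.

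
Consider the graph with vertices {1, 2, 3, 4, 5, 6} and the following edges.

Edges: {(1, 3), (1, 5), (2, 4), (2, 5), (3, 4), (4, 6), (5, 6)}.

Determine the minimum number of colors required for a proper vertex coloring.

3

The cycle 1-5-2-4-3-1 has odd length 5, so it cannot be 2-colored; at least 3 colors are needed.
3 colors suffice: color a → {4, 5}; color b → {1, 2, 6}; color c → {3}. Every edge joins two different colors.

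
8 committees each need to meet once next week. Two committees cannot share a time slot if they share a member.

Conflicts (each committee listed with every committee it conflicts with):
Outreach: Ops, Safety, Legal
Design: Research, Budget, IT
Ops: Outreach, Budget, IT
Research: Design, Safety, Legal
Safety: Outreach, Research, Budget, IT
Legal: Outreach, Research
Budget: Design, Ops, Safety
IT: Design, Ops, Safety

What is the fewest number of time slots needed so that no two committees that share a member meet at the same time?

2

Outreach and Legal conflict, so at least 2 time slots are needed.
2 time slots suffice: time slot 1 → {Design, Ops, Safety, Legal}; time slot 2 → {Outreach, Research, Budget, IT}. No two conflicting committees share a time slot.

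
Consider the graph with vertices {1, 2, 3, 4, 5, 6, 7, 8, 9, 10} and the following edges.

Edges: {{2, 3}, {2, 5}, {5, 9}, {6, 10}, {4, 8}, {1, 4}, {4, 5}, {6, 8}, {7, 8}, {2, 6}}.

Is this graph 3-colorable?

Yes

The chromatic number is 3. The cycle 2-6-8-4-5-2 has odd length 5, so it cannot be 2-colored; at least 3 colors are needed.
3 colors suffice: color a → {1, 2, 8, 9, 10}; color b → {3, 4, 6, 7}; color c → {5}.
That is already a proper 3-coloring.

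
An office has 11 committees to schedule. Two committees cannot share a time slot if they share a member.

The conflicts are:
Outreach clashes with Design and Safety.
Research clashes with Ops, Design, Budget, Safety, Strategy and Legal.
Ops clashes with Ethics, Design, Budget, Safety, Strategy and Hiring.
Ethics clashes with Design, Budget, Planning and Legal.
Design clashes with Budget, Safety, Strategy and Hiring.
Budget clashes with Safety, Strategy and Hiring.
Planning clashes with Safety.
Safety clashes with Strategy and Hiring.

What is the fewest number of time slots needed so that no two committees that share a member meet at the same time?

6

Research, Ops, Design, Budget, Safety, Strategy all conflict with each other, so at least 6 time slots are needed.
Using 6 time slots: Outreach=3, Research=5, Ops=3, Ethics=1, Design=2, Budget=4, Planning=2, Safety=1, Strategy=6, Legal=2, Hiring=5. Each listed conflict is separated.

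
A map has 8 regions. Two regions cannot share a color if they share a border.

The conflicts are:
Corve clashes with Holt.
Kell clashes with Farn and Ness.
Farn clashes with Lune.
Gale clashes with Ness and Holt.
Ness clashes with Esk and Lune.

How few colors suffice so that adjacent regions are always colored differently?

Gale and Ness conflict, so at least 2 colors are needed.
2 colors suffice: color 1 → {Farn, Ness, Holt}; color 2 → {Corve, Kell, Gale, Esk, Lune}. Each listed conflict is separated.

2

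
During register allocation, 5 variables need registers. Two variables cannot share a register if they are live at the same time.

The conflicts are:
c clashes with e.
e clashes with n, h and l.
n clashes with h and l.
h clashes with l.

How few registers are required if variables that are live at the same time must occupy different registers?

4

e, n, h, l all conflict with each other, so at least 4 registers are needed.
A valid assignment using 4 registers: c=2, e=1, n=3, h=2, l=4. No two conflicting variables share a register.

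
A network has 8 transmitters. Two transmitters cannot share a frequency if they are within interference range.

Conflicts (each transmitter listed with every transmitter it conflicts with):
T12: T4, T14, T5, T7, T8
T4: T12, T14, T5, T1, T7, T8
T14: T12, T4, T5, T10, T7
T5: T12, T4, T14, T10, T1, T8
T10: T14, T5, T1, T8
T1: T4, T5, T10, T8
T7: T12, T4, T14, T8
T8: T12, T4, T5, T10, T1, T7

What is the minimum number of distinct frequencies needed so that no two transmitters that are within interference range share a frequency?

4

T5, T10, T1, T8 all conflict with each other, so at least 4 frequencies are needed.
Using 4 frequencies: T12=4, T4=3, T14=1, T5=2, T10=3, T1=4, T7=2, T8=1. Every pair that conflicts lands in different frequencies.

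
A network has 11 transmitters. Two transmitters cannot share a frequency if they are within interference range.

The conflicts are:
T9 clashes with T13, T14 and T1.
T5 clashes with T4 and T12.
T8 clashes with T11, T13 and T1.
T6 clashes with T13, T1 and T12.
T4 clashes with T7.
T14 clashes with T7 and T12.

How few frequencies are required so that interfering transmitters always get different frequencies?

The cycle T12-T6-T1-T9-T14-T12 has odd length 5, so it cannot be 2-colored; at least 3 frequencies are needed.
3 frequencies suffice: T9=2, T5=1, T8=2, T6=2, T4=3, T11=1, T13=1, T14=1, T7=2, T1=1, T12=3. No two conflicting transmitters share a frequency.

3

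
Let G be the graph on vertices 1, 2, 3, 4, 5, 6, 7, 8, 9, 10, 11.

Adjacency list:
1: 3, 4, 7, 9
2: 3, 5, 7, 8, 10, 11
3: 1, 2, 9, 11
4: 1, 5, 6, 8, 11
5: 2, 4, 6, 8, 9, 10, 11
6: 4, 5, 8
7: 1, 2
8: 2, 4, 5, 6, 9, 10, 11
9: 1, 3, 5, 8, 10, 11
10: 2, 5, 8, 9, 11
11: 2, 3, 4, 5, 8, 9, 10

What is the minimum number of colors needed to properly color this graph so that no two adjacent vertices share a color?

5

5, 8, 9, 10, 11 form a clique, so at least 5 colors are needed.
A valid assignment using 5 colors: 1=red, 2=yellow, 3=blue, 4=yellow, 5=blue, 6=red, 7=blue, 8=green, 9=yellow, 10=purple, 11=red. No two adjacent vertices share a color.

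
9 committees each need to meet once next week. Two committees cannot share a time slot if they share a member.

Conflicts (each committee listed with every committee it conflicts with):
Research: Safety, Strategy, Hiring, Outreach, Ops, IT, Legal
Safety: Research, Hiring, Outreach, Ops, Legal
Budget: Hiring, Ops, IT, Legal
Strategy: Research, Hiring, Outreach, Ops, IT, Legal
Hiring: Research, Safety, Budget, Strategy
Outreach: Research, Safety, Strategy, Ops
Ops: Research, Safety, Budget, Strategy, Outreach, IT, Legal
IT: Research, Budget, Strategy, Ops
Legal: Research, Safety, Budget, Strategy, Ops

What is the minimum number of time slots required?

4

Research, Safety, Outreach, Ops are mutually in conflict, so at least 4 time slots are needed.
4 time slots suffice: time slot 1 → {Research, Budget}; time slot 2 → {Hiring, Ops}; time slot 3 → {Safety, Strategy}; time slot 4 → {Outreach, IT, Legal}. Every pair that conflicts lands in different time slots.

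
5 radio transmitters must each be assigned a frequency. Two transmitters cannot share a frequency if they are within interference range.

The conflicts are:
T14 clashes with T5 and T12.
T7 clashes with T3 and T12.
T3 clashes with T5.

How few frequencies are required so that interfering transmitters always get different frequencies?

The cycle T5-T14-T12-T7-T3-T5 has odd length 5, so it cannot be 2-colored; at least 3 frequencies are needed.
3 frequencies suffice: T14=2, T7=3, T3=2, T5=1, T12=1. Each listed conflict is separated.

3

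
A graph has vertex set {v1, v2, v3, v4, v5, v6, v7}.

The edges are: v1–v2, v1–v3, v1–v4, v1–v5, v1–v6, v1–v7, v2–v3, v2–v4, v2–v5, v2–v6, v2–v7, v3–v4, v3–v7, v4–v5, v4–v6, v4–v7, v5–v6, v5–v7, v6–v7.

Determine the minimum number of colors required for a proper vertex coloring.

6

v1, v2, v4, v5, v6, v7 are pairwise adjacent (a clique of size 6), so at least 6 colors are needed.
One proper 6-coloring: v1=4, v2=3, v3=5, v4=1, v5=5, v6=6, v7=2. Every edge joins two different colors.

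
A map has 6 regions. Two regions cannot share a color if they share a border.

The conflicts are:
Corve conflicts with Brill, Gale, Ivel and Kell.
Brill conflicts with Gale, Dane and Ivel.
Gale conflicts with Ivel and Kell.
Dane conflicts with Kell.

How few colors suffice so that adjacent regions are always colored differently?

Corve, Brill, Gale, Ivel all conflict with each other, so at least 4 colors are needed.
One proper 4-coloring: Corve=2, Brill=1, Gale=3, Dane=2, Ivel=4, Kell=1. Every pair that conflicts lands in different colors.

4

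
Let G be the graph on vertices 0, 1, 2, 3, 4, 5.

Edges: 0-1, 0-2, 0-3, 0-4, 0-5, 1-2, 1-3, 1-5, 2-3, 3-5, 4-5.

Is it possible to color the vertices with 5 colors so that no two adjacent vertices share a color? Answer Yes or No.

The chromatic number is 4. 0, 1, 3, 5 form a clique, so at least 4 colors are needed.
4 colors suffice: 0=a, 1=b, 2=d, 3=c, 4=b, 5=d.
Since 5 ≥ 4, a proper 5-coloring certainly exists.

Yes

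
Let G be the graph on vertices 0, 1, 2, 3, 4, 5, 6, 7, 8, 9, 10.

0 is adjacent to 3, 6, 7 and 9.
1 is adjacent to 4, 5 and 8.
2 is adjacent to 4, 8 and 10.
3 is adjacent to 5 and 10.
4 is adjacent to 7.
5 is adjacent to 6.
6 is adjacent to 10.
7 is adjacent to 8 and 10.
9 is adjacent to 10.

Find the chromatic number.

1 and 4 are adjacent, so at least 2 colors are needed.
2 colors suffice: color a → {0, 4, 5, 8, 10}; color b → {1, 2, 3, 6, 7, 9}. No two adjacent vertices share a color.

2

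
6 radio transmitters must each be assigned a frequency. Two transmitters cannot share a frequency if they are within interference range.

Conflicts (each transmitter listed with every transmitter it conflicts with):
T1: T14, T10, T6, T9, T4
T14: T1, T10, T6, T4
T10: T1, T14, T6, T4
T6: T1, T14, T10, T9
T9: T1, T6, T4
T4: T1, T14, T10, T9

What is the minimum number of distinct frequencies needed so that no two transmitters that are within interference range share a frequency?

T1, T14, T10, T6 are mutually in conflict, so at least 4 frequencies are needed.
Using 4 frequencies: T1=1, T14=4, T10=3, T6=2, T9=3, T4=2. Each listed conflict is separated.

4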